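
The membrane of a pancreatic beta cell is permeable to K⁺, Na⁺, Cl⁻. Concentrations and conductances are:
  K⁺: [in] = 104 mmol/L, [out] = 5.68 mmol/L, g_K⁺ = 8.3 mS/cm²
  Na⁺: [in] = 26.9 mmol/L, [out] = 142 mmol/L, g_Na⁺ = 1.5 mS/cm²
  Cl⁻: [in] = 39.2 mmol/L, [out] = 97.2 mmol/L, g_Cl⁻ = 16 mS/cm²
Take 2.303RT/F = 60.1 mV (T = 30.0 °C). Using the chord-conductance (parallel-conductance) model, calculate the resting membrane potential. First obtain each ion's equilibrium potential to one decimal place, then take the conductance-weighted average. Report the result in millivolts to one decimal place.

-36.6 mV

E_K⁺ = (60.1/1)·log₁₀(5.68/104) = -75.9 mV
E_Na⁺ = (60.1/1)·log₁₀(142/26.9) = 43.4 mV
E_Cl⁻ = (60.1/-1)·log₁₀(97.2/39.2) = -23.7 mV
Vm = (Σ gᵢEᵢ)/(Σ gᵢ) = (8.3·-75.9 + 1.5·43.4 + 16·-23.7) / (8.3 + 1.5 + 16)
= -944.07 / 25.8 = -36.59 mV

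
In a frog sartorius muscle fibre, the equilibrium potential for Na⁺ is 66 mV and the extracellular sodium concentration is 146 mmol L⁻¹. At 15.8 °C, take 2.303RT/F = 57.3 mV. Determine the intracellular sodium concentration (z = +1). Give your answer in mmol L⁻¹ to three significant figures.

Nernst: E = (57.3/1) · log₁₀([out]/[in]), so log₁₀([out]/[in]) = 66.0 × 1 / 57.3 = 1.1518.
[out]/[in] = 10^(1.1518) = 14.19.
[in] = 146 / 14.19 = 10.29 mmol L⁻¹.

10.3 mmol L⁻¹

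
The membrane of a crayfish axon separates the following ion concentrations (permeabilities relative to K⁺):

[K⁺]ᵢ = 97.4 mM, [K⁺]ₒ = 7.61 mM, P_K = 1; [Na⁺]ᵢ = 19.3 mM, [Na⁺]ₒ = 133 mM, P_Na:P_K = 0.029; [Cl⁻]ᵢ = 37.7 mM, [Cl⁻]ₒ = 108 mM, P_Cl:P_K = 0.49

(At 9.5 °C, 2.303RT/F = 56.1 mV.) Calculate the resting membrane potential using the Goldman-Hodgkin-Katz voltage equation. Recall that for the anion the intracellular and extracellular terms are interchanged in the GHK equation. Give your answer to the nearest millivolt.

Vm = 56.1 · log₁₀[(Σ P·[cation]ₒ + Σ P·[anion]ᵢ) / (Σ P·[cation]ᵢ + Σ P·[anion]ₒ)]
Numerator = 1×7.61 + 0.029×133 + 0.49×37.7 = 29.94
Denominator = 1×97.4 + 0.029×19.3 + 0.49×108 = 150.9
Vm = 56.1 · log₁₀(0.19844) = 56.1 × (-0.7024) = -39.40 mV

-39 mV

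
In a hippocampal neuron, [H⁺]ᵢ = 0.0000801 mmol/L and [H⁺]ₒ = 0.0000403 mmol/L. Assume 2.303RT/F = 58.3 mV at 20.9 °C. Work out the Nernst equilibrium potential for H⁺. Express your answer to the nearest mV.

E = (58.3/z) · log₁₀([H⁺]_out/[H⁺]_in) with z = +1.
= (58.3/1) · log₁₀(0.0000403/0.0000801) = 58.30 · log₁₀(0.5031)
= 58.30 · (-0.2983) = -17.39 mV

-17 mV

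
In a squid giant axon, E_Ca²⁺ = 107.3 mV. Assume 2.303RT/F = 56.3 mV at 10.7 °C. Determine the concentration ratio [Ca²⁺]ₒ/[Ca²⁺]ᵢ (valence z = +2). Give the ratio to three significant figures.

log₁₀([out]/[in]) = E·z/(56.3) = 107.3 × 2 / 56.3 = 3.8117
[out]/[in] = 10^(3.8117) = 6482

6480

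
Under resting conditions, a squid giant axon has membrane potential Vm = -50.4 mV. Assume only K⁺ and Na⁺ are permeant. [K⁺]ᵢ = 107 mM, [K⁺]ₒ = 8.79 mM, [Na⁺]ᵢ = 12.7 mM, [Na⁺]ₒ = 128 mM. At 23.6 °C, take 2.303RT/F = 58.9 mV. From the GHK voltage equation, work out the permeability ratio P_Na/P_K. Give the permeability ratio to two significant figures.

Let α = P_Na/P_K. GHK: Vm = 58.9·log₁₀[(Kₒ + α·Naₒ)/(Kᵢ + α·Naᵢ)].
10^(Vm/58.9) = 10^(-50.4/58.9) = 0.13942
So 0.13942·(Kᵢ + α·Naᵢ) = Kₒ + α·Naₒ → α = (0.13942·107.0 − 8.79) / (128.0 − 0.13942·12.7)
α = (14.92 − 8.79) / (128.0 − 1.771) = 6.128/126.2 = 0.04854

0.049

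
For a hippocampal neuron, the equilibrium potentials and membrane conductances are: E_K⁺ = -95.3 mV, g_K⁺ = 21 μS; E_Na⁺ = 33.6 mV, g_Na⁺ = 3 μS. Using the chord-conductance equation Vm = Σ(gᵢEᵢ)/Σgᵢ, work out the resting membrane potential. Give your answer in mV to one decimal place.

Σ gᵢEᵢ = 21·(-95.3) + 3·(33.6) = -1900.50
Σ gᵢ = 21 + 3 = 24
Vm = -1900.50 / 24 = -79.19 mV

-79.2 mV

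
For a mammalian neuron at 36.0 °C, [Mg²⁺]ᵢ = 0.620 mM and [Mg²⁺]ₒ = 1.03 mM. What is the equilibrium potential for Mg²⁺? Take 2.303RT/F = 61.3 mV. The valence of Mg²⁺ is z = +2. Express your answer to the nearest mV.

E = (61.3/z) · log₁₀([Mg²⁺]_out/[Mg²⁺]_in) with z = +2.
= (61.3/2) · log₁₀(1.03/0.620) = 30.65 · log₁₀(1.661)
= 30.65 · (0.2204) = 6.76 mV

7 mV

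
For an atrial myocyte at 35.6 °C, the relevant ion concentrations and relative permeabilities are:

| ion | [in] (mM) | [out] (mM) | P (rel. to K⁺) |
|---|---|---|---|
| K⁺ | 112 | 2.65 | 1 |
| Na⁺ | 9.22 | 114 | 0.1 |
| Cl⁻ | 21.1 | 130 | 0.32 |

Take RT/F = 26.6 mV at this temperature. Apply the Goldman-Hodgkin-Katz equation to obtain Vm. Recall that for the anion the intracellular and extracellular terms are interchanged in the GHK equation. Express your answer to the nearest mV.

-53 mV

Vm = 26.6 · ln[(Σ P·[cation]ₒ + Σ P·[anion]ᵢ) / (Σ P·[cation]ᵢ + Σ P·[anion]ₒ)]
Numerator = 1×2.65 + 0.1×114 + 0.32×21.1 = 20.8
Denominator = 1×112 + 0.1×9.22 + 0.32×130 = 154.5
Vm = 26.6 · ln(0.13462) = 26.6 × (-2.0053) = -53.34 mV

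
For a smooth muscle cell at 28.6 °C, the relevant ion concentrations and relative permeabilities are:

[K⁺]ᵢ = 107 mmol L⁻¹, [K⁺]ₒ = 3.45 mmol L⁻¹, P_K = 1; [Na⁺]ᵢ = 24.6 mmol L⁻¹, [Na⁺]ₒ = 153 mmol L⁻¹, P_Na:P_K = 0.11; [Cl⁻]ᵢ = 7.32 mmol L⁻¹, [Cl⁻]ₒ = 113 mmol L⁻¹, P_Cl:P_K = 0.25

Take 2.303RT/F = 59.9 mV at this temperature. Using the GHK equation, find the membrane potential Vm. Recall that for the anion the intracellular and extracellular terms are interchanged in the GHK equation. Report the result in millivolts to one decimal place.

-47.6 mV

Vm = 59.9 · log₁₀[(Σ P·[cation]ₒ + Σ P·[anion]ᵢ) / (Σ P·[cation]ᵢ + Σ P·[anion]ₒ)]
Numerator = 1×3.45 + 0.11×153 + 0.25×7.32 = 22.11
Denominator = 1×107 + 0.11×24.6 + 0.25×113 = 138
Vm = 59.9 · log₁₀(0.16027) = 59.9 × (-0.7952) = -47.63 mV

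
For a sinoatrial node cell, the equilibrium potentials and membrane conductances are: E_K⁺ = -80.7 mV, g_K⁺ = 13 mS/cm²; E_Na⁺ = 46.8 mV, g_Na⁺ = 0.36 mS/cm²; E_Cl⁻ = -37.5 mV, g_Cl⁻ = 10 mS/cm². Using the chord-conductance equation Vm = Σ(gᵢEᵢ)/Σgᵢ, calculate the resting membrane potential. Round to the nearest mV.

-60 mV

Σ gᵢEᵢ = 13·(-80.7) + 0.36·(46.8) + 10·(-37.5) = -1407.25
Σ gᵢ = 13 + 0.36 + 10 = 23.36
Vm = -1407.25 / 23.36 = -60.24 mV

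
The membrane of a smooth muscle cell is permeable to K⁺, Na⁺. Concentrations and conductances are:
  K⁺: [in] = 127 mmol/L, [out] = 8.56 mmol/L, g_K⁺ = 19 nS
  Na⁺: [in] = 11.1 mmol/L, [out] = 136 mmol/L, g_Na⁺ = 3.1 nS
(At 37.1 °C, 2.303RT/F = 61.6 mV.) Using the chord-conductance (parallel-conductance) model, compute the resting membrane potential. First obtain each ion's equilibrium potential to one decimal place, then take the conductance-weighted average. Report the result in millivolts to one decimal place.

-52.7 mV

E_K⁺ = (61.6/1)·log₁₀(8.56/127) = -72.2 mV
E_Na⁺ = (61.6/1)·log₁₀(136/11.1) = 67.0 mV
Vm = (Σ gᵢEᵢ)/(Σ gᵢ) = (19·-72.2 + 3.1·67.0) / (19 + 3.1)
= -1164.10 / 22.1 = -52.67 mV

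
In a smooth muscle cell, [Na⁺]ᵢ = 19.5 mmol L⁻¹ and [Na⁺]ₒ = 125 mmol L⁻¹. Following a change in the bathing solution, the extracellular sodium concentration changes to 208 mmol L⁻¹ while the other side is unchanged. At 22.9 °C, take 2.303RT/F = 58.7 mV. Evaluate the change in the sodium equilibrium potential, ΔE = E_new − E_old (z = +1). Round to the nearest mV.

13 mV

E_old = (58.7/1)·log₁₀(125/19.5) = 47.36 mV
E_new = (58.7/1)·log₁₀(208/19.5) = 60.35 mV
ΔE = 60.35 − (47.36) = 12.98 mV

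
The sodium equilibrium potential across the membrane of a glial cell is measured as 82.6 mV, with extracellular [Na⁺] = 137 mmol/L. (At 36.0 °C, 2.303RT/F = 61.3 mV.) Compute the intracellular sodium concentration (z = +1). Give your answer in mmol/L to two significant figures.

Nernst: E = (61.3/1) · log₁₀([out]/[in]), so log₁₀([out]/[in]) = 82.6 × 1 / 61.3 = 1.3475.
[out]/[in] = 10^(1.3475) = 22.26.
[in] = 137 / 22.26 = 6.155 mmol/L.

6.2 mmol/L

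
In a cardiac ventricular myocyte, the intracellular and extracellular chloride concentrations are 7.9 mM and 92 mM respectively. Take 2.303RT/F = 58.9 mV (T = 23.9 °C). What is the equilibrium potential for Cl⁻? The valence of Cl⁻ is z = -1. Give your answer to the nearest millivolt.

E = (58.9/z) · log₁₀([Cl⁻]_out/[Cl⁻]_in) with z = -1.
For an anion, dividing by z = -1 reverses the sign.
= (58.9/-1) · log₁₀(92/7.9) = -58.90 · log₁₀(11.65)
= -58.90 · (1.0662) = -62.80 mV

-63 mV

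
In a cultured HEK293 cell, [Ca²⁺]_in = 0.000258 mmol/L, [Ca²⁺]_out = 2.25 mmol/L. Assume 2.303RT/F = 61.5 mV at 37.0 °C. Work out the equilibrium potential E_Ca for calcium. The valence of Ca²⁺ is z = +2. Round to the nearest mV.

121 mV

E = (61.5/z) · log₁₀([Ca²⁺]_out/[Ca²⁺]_in) with z = +2.
= (61.5/2) · log₁₀(2.25/0.000258) = 30.75 · log₁₀(8721)
= 30.75 · (3.9406) = 121.17 mV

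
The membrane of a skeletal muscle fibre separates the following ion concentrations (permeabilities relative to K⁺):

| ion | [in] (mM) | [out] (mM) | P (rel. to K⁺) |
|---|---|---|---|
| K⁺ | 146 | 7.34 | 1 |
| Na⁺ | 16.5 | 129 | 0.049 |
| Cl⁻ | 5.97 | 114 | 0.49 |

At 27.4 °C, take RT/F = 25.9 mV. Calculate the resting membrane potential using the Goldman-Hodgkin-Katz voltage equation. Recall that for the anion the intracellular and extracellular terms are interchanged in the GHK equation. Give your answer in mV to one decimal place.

-64.8 mV

Vm = 25.9 · ln[(Σ P·[cation]ₒ + Σ P·[anion]ᵢ) / (Σ P·[cation]ᵢ + Σ P·[anion]ₒ)]
Numerator = 1×7.34 + 0.049×129 + 0.49×5.97 = 16.59
Denominator = 1×146 + 0.049×16.5 + 0.49×114 = 202.7
Vm = 25.9 · ln(0.08184) = 25.9 × (-2.5030) = -64.83 mV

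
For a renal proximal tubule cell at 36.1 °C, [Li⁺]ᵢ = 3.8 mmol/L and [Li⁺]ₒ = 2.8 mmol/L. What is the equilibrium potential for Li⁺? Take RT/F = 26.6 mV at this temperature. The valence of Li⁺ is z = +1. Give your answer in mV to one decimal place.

E = (26.6/z) · ln([Li⁺]_out/[Li⁺]_in) with z = +1.
= (26.6/1) · ln(2.8/3.8) = 26.60 · ln(0.7368)
= 26.60 · (-0.3054) = -8.12 mV

-8.1 mV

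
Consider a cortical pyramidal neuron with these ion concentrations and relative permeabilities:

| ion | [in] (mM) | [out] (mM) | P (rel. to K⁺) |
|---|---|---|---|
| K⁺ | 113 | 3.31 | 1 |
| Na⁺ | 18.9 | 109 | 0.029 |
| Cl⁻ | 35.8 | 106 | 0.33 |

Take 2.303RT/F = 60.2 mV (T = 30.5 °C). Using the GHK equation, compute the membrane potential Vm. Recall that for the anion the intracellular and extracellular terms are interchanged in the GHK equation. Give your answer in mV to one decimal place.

Vm = 60.2 · log₁₀[(Σ P·[cation]ₒ + Σ P·[anion]ᵢ) / (Σ P·[cation]ᵢ + Σ P·[anion]ₒ)]
Numerator = 1×3.31 + 0.029×109 + 0.33×35.8 = 18.29
Denominator = 1×113 + 0.029×18.9 + 0.33×106 = 148.5
Vm = 60.2 · log₁₀(0.12311) = 60.2 × (-0.9097) = -54.76 mV

-54.8 mV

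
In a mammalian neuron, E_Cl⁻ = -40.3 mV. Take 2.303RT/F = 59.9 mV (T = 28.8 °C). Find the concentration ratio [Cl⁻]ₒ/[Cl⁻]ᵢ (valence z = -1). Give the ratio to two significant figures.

4.7

log₁₀([out]/[in]) = E·z/(59.9) = -40.3 × -1 / 59.9 = 0.6728
[out]/[in] = 10^(0.6728) = 4.707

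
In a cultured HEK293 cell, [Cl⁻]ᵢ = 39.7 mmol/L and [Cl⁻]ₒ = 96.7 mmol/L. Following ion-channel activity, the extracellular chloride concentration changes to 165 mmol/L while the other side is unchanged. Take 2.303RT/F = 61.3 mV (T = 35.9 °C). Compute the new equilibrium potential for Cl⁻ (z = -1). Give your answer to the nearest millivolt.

-38 mV

After the shift: [Cl⁻]_out = 165, [Cl⁻]_in = 39.7 mmol/L.
E_new = (61.3/-1)·log₁₀(165/39.7) = -61.30 · (0.6187) = -37.93 mV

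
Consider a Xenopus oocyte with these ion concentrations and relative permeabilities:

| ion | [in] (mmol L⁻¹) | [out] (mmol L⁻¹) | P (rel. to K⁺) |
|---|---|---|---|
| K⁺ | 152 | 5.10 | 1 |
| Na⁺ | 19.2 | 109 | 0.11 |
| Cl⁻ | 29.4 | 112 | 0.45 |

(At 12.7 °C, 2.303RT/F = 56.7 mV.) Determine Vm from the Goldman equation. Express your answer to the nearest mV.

-47 mV

Vm = 56.7 · log₁₀[(Σ P·[cation]ₒ + Σ P·[anion]ᵢ) / (Σ P·[cation]ᵢ + Σ P·[anion]ₒ)]
Numerator = 1×5.10 + 0.11×109 + 0.45×29.4 = 30.32
Denominator = 1×152 + 0.11×19.2 + 0.45×112 = 204.5
Vm = 56.7 · log₁₀(0.14826) = 56.7 × (-0.8290) = -47.00 mV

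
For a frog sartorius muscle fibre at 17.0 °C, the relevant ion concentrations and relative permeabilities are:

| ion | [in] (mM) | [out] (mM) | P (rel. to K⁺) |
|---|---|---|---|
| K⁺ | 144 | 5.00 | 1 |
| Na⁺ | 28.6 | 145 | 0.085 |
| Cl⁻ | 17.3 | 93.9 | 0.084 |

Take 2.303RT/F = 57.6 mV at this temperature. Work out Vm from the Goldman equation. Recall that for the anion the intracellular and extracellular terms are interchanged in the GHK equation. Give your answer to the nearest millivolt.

-53 mV

Vm = 57.6 · log₁₀[(Σ P·[cation]ₒ + Σ P·[anion]ᵢ) / (Σ P·[cation]ᵢ + Σ P·[anion]ₒ)]
Numerator = 1×5.00 + 0.085×145 + 0.084×17.3 = 18.78
Denominator = 1×144 + 0.085×28.6 + 0.084×93.9 = 154.3
Vm = 57.6 · log₁₀(0.12168) = 57.6 × (-0.9148) = -52.69 mV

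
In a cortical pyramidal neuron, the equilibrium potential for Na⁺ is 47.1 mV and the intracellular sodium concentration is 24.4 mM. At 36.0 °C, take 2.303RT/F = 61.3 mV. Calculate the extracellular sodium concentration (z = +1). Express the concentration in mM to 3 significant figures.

Nernst: E = (61.3/1) · log₁₀([out]/[in]), so log₁₀([out]/[in]) = 47.1 × 1 / 61.3 = 0.7684.
[out]/[in] = 10^(0.7684) = 5.866.
[out] = 5.866 × 24.4 = 143.1 mM.

143 mM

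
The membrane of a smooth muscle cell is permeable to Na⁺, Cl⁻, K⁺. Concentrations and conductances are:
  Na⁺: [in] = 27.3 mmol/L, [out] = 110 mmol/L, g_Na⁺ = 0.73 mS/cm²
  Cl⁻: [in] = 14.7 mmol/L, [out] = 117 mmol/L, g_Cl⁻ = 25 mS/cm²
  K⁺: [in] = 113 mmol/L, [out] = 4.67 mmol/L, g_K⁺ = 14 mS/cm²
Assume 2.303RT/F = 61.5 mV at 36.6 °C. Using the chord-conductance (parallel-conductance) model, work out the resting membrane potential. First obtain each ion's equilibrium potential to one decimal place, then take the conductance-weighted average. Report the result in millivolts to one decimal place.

E_Na⁺ = (61.5/1)·log₁₀(110/27.3) = 37.2 mV
E_Cl⁻ = (61.5/-1)·log₁₀(117/14.7) = -55.4 mV
E_K⁺ = (61.5/1)·log₁₀(4.67/113) = -85.1 mV
Vm = (Σ gᵢEᵢ)/(Σ gᵢ) = (0.73·37.2 + 25·-55.4 + 14·-85.1) / (0.73 + 25 + 14)
= -2549.24 / 39.73 = -64.16 mV

-64.2 mV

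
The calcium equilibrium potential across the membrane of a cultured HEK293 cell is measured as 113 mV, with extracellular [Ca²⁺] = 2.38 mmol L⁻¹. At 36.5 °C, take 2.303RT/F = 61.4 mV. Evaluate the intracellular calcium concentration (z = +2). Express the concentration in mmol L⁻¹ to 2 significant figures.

Nernst: E = (61.4/2) · log₁₀([out]/[in]), so log₁₀([out]/[in]) = 113.0 × 2 / 61.4 = 3.6808.
[out]/[in] = 10^(3.6808) = 4795.
[in] = 2.38 / 4795 = 0.0004964 mmol L⁻¹.

0.00050 mmol L⁻¹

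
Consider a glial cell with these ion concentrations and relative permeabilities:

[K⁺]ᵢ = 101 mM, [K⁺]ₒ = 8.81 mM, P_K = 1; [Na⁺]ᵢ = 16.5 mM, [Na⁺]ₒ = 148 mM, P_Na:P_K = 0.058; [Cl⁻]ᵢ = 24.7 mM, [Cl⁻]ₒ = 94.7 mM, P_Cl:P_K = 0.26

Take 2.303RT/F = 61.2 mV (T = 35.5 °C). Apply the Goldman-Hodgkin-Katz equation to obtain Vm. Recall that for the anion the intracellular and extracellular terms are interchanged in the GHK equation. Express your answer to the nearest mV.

Vm = 61.2 · log₁₀[(Σ P·[cation]ₒ + Σ P·[anion]ᵢ) / (Σ P·[cation]ᵢ + Σ P·[anion]ₒ)]
Numerator = 1×8.81 + 0.058×148 + 0.26×24.7 = 23.82
Denominator = 1×101 + 0.058×16.5 + 0.26×94.7 = 126.6
Vm = 61.2 · log₁₀(0.18815) = 61.2 × (-0.7255) = -44.40 mV

-44 mV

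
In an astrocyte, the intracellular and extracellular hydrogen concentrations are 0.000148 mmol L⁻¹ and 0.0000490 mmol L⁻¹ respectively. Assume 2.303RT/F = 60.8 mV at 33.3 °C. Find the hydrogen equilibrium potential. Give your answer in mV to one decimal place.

E = (60.8/z) · log₁₀([H⁺]_out/[H⁺]_in) with z = +1.
= (60.8/1) · log₁₀(0.0000490/0.000148) = 60.80 · log₁₀(0.3311)
= 60.80 · (-0.4801) = -29.19 mV

-29.2 mV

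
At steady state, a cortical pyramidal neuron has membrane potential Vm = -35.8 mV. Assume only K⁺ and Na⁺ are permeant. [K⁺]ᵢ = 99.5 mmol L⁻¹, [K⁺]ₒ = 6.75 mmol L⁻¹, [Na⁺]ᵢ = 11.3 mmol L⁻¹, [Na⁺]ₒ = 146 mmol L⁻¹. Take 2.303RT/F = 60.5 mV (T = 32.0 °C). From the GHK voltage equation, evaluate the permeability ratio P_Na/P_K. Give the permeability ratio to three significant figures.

Let α = P_Na/P_K. GHK: Vm = 60.5·log₁₀[(Kₒ + α·Naₒ)/(Kᵢ + α·Naᵢ)].
10^(Vm/60.5) = 10^(-35.8/60.5) = 0.25601
So 0.25601·(Kᵢ + α·Naᵢ) = Kₒ + α·Naₒ → α = (0.25601·99.5 − 6.75) / (146.0 − 0.25601·11.3)
α = (25.47 − 6.75) / (146.0 − 2.893) = 18.72/143.1 = 0.1308

0.131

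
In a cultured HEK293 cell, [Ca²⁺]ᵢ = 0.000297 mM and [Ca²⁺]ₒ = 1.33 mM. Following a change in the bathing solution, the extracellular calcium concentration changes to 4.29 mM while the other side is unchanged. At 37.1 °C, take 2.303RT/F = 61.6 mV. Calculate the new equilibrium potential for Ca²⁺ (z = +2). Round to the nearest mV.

After the shift: [Ca²⁺]_out = 4.29, [Ca²⁺]_in = 0.000297 mM.
E_new = (61.6/2)·log₁₀(4.29/0.000297) = 30.80 · (4.1597) = 128.12 mV

128 mV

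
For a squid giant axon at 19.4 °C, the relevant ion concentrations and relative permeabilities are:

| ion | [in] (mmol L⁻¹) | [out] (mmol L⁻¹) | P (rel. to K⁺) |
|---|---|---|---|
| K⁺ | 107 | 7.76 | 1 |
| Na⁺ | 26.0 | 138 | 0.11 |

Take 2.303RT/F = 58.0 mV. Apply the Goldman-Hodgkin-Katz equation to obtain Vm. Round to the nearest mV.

-39 mV

Vm = 58.0 · log₁₀[(Σ P·[cation]ₒ + Σ P·[anion]ᵢ) / (Σ P·[cation]ᵢ + Σ P·[anion]ₒ)]
Numerator = 1×7.76 + 0.11×138 = 22.94
Denominator = 1×107 + 0.11×26.0 = 109.9
Vm = 58.0 · log₁₀(0.20881) = 58.0 × (-0.6802) = -39.45 mV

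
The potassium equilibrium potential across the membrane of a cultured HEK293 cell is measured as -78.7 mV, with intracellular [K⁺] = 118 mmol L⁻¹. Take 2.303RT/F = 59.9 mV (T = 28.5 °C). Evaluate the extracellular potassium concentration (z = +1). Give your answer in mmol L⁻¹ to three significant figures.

Nernst: E = (59.9/1) · log₁₀([out]/[in]), so log₁₀([out]/[in]) = -78.7 × 1 / 59.9 = -1.3139.
[out]/[in] = 10^(-1.3139) = 0.04854.
[out] = 0.04854 × 118 = 5.728 mmol L⁻¹.

5.73 mmol L⁻¹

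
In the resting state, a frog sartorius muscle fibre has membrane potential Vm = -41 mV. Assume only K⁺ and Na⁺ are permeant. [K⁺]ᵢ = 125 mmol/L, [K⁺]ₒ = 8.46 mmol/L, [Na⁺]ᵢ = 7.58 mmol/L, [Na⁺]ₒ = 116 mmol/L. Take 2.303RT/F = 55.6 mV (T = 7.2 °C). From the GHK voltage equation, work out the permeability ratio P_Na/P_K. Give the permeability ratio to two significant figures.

Let α = P_Na/P_K. GHK: Vm = 55.6·log₁₀[(Kₒ + α·Naₒ)/(Kᵢ + α·Naᵢ)].
10^(Vm/55.6) = 10^(-41.0/55.6) = 0.18306
So 0.18306·(Kᵢ + α·Naᵢ) = Kₒ + α·Naₒ → α = (0.18306·125.0 − 8.46) / (116.0 − 0.18306·7.58)
α = (22.88 − 8.46) / (116.0 − 1.388) = 14.42/114.6 = 0.1258

0.13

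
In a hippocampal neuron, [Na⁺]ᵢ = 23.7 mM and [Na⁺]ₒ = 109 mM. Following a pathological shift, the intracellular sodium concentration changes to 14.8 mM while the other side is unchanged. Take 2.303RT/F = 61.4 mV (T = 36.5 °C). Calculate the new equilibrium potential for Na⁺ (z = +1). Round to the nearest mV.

53 mV

After the shift: [Na⁺]_out = 109, [Na⁺]_in = 14.8 mM.
E_new = (61.4/1)·log₁₀(109/14.8) = 61.40 · (0.8672) = 53.24 mV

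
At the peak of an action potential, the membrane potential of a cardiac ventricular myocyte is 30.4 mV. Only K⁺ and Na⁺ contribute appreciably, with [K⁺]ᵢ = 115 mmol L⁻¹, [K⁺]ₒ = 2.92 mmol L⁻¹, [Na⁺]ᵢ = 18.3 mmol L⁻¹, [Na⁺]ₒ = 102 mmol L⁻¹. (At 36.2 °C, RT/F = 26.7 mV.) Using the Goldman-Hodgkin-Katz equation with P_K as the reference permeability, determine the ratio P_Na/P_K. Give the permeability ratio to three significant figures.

Let α = P_Na/P_K. GHK: Vm = 26.7·ln[(Kₒ + α·Naₒ)/(Kᵢ + α·Naᵢ)].
e^(Vm/26.7) = e^(30.4/26.7) = 3.1223
So 3.1223·(Kᵢ + α·Naᵢ) = Kₒ + α·Naₒ → α = (3.1223·115.0 − 2.92) / (102.0 − 3.1223·18.3)
α = (359.1 − 2.92) / (102.0 − 57.14) = 356.1/44.86 = 7.939

7.94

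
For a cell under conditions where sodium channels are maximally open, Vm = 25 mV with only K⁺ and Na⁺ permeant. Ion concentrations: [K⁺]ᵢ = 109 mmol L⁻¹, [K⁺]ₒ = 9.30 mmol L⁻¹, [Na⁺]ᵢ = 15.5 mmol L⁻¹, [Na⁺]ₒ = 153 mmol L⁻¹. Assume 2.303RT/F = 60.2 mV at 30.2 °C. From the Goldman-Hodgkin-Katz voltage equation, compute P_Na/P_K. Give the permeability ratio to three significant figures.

2.43

Let α = P_Na/P_K. GHK: Vm = 60.2·log₁₀[(Kₒ + α·Naₒ)/(Kᵢ + α·Naᵢ)].
10^(Vm/60.2) = 10^(25.0/60.2) = 2.6019
So 2.6019·(Kᵢ + α·Naᵢ) = Kₒ + α·Naₒ → α = (2.6019·109.0 − 9.3) / (153.0 − 2.6019·15.5)
α = (283.6 − 9.3) / (153.0 − 40.33) = 274.3/112.7 = 2.435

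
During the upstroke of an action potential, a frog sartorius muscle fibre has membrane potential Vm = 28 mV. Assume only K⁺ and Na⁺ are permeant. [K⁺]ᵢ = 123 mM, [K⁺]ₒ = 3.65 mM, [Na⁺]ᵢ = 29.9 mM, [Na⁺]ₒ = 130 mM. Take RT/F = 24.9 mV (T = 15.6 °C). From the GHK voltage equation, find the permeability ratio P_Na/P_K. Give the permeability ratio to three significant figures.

Let α = P_Na/P_K. GHK: Vm = 24.9·ln[(Kₒ + α·Naₒ)/(Kᵢ + α·Naᵢ)].
e^(Vm/24.9) = e^(28.0/24.9) = 3.0787
So 3.0787·(Kᵢ + α·Naᵢ) = Kₒ + α·Naₒ → α = (3.0787·123.0 − 3.65) / (130.0 − 3.0787·29.9)
α = (378.7 − 3.65) / (130.0 − 92.05) = 375/37.95 = 9.883

9.88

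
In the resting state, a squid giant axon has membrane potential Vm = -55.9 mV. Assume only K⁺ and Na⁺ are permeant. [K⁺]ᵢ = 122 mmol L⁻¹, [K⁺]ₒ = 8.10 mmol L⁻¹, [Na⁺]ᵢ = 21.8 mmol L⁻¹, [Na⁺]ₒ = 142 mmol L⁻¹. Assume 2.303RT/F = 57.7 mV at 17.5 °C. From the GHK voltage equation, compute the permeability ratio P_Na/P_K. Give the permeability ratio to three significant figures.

Let α = P_Na/P_K. GHK: Vm = 57.7·log₁₀[(Kₒ + α·Naₒ)/(Kᵢ + α·Naᵢ)].
10^(Vm/57.7) = 10^(-55.9/57.7) = 0.10745
So 0.10745·(Kᵢ + α·Naᵢ) = Kₒ + α·Naₒ → α = (0.10745·122.0 − 8.1) / (142.0 − 0.10745·21.8)
α = (13.11 − 8.1) / (142.0 − 2.342) = 5.009/139.7 = 0.03586

0.0359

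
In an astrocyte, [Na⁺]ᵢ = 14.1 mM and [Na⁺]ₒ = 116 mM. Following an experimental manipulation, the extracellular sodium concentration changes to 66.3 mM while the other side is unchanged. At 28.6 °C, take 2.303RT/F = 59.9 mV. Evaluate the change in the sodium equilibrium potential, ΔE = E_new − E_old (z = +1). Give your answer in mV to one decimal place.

E_old = (59.9/1)·log₁₀(116/14.1) = 54.82 mV
E_new = (59.9/1)·log₁₀(66.3/14.1) = 40.27 mV
ΔE = 40.27 − (54.82) = -14.55 mV

-14.6 mV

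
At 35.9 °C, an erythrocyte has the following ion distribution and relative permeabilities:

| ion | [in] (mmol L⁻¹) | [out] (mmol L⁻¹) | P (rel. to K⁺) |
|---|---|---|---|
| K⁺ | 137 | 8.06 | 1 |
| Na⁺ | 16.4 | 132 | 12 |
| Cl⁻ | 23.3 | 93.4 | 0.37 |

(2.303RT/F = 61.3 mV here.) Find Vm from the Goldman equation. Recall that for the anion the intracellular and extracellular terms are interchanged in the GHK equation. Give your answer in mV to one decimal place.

39.1 mV

Vm = 61.3 · log₁₀[(Σ P·[cation]ₒ + Σ P·[anion]ᵢ) / (Σ P·[cation]ᵢ + Σ P·[anion]ₒ)]
Numerator = 1×8.06 + 12×132 + 0.37×23.3 = 1601
Denominator = 1×137 + 12×16.4 + 0.37×93.4 = 368.4
Vm = 61.3 · log₁₀(4.3454) = 61.3 × (0.6380) = 39.11 mV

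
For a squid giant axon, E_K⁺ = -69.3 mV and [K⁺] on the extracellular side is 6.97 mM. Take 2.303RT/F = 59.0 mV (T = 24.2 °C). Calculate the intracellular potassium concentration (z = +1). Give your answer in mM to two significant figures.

100 mM

Nernst: E = (59.0/1) · log₁₀([out]/[in]), so log₁₀([out]/[in]) = -69.3 × 1 / 59.0 = -1.1746.
[out]/[in] = 10^(-1.1746) = 0.0669.
[in] = 6.97 / 0.0669 = 104.2 mM.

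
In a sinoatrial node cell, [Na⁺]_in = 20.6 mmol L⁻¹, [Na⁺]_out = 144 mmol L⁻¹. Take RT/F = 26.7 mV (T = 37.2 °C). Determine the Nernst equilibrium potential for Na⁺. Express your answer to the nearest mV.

E = (26.7/z) · ln([Na⁺]_out/[Na⁺]_in) with z = +1.
= (26.7/1) · ln(144/20.6) = 26.70 · ln(6.99)
= 26.70 · (1.9445) = 51.92 mV

52 mV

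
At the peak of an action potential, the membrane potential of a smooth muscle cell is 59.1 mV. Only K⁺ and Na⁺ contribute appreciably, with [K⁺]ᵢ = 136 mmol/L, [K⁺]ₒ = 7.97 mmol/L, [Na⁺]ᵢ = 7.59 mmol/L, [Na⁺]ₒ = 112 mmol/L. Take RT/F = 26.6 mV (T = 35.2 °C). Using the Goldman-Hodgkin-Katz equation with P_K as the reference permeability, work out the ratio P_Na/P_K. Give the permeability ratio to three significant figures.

29.7

Let α = P_Na/P_K. GHK: Vm = 26.6·ln[(Kₒ + α·Naₒ)/(Kᵢ + α·Naᵢ)].
e^(Vm/26.6) = e^(59.1/26.6) = 9.224
So 9.224·(Kᵢ + α·Naᵢ) = Kₒ + α·Naₒ → α = (9.224·136.0 − 7.97) / (112.0 − 9.224·7.59)
α = (1254 − 7.97) / (112.0 − 70.01) = 1246/41.99 = 29.69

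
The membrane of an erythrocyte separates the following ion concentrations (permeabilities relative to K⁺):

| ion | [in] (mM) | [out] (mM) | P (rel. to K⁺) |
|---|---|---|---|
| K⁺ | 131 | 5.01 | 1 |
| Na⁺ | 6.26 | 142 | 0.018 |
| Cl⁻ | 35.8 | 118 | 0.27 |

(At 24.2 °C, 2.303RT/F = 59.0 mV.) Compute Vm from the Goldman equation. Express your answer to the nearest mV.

-58 mV

Vm = 59.0 · log₁₀[(Σ P·[cation]ₒ + Σ P·[anion]ᵢ) / (Σ P·[cation]ᵢ + Σ P·[anion]ₒ)]
Numerator = 1×5.01 + 0.018×142 + 0.27×35.8 = 17.23
Denominator = 1×131 + 0.018×6.26 + 0.27×118 = 163
Vm = 59.0 · log₁₀(0.10574) = 59.0 × (-0.9758) = -57.57 mV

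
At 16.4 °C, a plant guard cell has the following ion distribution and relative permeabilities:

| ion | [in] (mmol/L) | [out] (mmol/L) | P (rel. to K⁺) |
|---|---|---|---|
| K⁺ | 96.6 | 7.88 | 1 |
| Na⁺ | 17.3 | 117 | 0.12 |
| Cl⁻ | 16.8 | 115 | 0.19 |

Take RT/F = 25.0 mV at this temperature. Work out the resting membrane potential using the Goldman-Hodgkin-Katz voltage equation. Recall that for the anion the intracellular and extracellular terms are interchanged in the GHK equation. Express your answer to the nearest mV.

Vm = 25.0 · ln[(Σ P·[cation]ₒ + Σ P·[anion]ᵢ) / (Σ P·[cation]ᵢ + Σ P·[anion]ₒ)]
Numerator = 1×7.88 + 0.12×117 + 0.19×16.8 = 25.11
Denominator = 1×96.6 + 0.12×17.3 + 0.19×115 = 120.5
Vm = 25.0 · ln(0.20835) = 25.0 × (-1.5685) = -39.21 mV

-39 mV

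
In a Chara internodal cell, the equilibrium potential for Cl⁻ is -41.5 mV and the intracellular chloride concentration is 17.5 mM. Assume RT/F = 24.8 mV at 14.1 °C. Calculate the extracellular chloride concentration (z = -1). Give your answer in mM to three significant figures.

Nernst: E = (24.8/-1) · ln([out]/[in]), so ln([out]/[in]) = -41.5 × -1 / 24.8 = 1.6734.
[out]/[in] = e^(1.6734) = 5.33.
[out] = 5.33 × 17.5 = 93.28 mM.

93.3 mM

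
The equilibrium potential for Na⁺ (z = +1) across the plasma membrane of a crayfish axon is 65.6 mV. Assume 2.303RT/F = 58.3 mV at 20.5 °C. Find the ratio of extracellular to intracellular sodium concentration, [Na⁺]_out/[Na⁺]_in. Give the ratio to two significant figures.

13

log₁₀([out]/[in]) = E·z/(58.3) = 65.6 × 1 / 58.3 = 1.1252
[out]/[in] = 10^(1.1252) = 13.34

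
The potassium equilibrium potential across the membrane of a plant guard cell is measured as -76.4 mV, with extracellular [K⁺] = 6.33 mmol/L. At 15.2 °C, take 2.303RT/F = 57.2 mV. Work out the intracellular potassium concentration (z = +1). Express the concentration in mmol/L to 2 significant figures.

Nernst: E = (57.2/1) · log₁₀([out]/[in]), so log₁₀([out]/[in]) = -76.4 × 1 / 57.2 = -1.3357.
[out]/[in] = 10^(-1.3357) = 0.04617.
[in] = 6.33 / 0.04617 = 137.1 mmol/L.

140 mmol/L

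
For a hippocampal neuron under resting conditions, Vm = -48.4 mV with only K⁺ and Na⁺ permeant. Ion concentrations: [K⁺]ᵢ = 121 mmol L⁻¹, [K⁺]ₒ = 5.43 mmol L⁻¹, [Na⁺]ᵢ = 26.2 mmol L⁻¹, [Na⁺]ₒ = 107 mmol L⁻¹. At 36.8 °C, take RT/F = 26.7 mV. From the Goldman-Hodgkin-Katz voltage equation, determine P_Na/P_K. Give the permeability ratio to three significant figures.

Let α = P_Na/P_K. GHK: Vm = 26.7·ln[(Kₒ + α·Naₒ)/(Kᵢ + α·Naᵢ)].
e^(Vm/26.7) = e^(-48.4/26.7) = 0.16321
So 0.16321·(Kᵢ + α·Naᵢ) = Kₒ + α·Naₒ → α = (0.16321·121.0 − 5.43) / (107.0 − 0.16321·26.2)
α = (19.75 − 5.43) / (107.0 − 4.276) = 14.32/102.7 = 0.1394

0.139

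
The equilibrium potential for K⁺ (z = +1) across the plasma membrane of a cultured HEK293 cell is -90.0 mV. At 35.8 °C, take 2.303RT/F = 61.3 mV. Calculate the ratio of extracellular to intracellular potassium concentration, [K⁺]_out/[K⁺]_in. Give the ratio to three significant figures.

0.0340

log₁₀([out]/[in]) = E·z/(61.3) = -90.0 × 1 / 61.3 = -1.4682
[out]/[in] = 10^(-1.4682) = 0.03403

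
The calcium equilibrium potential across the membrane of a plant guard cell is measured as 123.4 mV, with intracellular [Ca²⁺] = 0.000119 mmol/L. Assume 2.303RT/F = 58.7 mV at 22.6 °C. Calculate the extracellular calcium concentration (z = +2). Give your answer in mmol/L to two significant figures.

1.9 mmol/L

Nernst: E = (58.7/2) · log₁₀([out]/[in]), so log₁₀([out]/[in]) = 123.4 × 2 / 58.7 = 4.2044.
[out]/[in] = 10^(4.2044) = 1.601e+04.
[out] = 1.601e+04 × 0.000119 = 1.905 mmol/L.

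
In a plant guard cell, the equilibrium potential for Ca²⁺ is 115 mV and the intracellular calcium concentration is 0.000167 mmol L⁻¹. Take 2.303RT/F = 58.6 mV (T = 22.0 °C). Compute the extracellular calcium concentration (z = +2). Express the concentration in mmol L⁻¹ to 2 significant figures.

Nernst: E = (58.6/2) · log₁₀([out]/[in]), so log₁₀([out]/[in]) = 115.0 × 2 / 58.6 = 3.9249.
[out]/[in] = 10^(3.9249) = 8412.
[out] = 8412 × 0.000167 = 1.405 mmol L⁻¹.

1.4 mmol L⁻¹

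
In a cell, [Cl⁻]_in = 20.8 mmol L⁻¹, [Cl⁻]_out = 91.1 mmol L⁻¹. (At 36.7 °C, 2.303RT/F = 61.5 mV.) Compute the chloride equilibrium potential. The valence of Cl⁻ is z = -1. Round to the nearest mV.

E = (61.5/z) · log₁₀([Cl⁻]_out/[Cl⁻]_in) with z = -1.
For an anion, dividing by z = -1 reverses the sign.
= (61.5/-1) · log₁₀(91.1/20.8) = -61.50 · log₁₀(4.38)
= -61.50 · (0.6415) = -39.45 mV

-39 mV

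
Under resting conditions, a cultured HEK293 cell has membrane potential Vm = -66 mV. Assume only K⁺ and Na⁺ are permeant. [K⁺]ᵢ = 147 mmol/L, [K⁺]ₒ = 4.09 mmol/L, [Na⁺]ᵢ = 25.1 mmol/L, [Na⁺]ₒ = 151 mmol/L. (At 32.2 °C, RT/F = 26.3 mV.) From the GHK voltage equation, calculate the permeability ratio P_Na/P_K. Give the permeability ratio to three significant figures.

0.0528

Let α = P_Na/P_K. GHK: Vm = 26.3·ln[(Kₒ + α·Naₒ)/(Kᵢ + α·Naᵢ)].
e^(Vm/26.3) = e^(-66.0/26.3) = 0.081308
So 0.081308·(Kᵢ + α·Naᵢ) = Kₒ + α·Naₒ → α = (0.081308·147.0 − 4.09) / (151.0 − 0.081308·25.1)
α = (11.95 − 4.09) / (151.0 − 2.041) = 7.862/149 = 0.05278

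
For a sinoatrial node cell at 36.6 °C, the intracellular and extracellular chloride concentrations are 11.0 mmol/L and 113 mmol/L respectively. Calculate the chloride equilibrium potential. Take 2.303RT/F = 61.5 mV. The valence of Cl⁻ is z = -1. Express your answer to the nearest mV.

E = (61.5/z) · log₁₀([Cl⁻]_out/[Cl⁻]_in) with z = -1.
For an anion, dividing by z = -1 reverses the sign.
= (61.5/-1) · log₁₀(113/11.0) = -61.50 · log₁₀(10.27)
= -61.50 · (1.0117) = -62.22 mV

-62 mV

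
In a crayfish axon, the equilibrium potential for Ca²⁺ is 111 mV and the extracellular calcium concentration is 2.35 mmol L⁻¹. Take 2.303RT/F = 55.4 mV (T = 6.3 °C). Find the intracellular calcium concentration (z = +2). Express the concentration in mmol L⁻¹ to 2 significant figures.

Nernst: E = (55.4/2) · log₁₀([out]/[in]), so log₁₀([out]/[in]) = 111.0 × 2 / 55.4 = 4.0072.
[out]/[in] = 10^(4.0072) = 1.017e+04.
[in] = 2.35 / 1.017e+04 = 0.0002311 mmol L⁻¹.

0.00023 mmol L⁻¹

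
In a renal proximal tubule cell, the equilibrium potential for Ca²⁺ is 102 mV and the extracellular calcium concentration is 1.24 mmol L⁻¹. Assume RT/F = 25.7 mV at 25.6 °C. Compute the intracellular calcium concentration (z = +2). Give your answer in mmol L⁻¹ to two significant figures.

0.00044 mmol L⁻¹

Nernst: E = (25.7/2) · ln([out]/[in]), so ln([out]/[in]) = 102.0 × 2 / 25.7 = 7.9377.
[out]/[in] = e^(7.9377) = 2801.
[in] = 1.24 / 2801 = 0.0004427 mmol L⁻¹.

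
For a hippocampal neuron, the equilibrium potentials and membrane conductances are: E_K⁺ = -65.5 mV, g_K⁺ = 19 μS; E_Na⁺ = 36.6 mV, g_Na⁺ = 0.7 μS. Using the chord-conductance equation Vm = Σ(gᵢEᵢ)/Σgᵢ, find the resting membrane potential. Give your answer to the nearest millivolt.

-62 mV

Σ gᵢEᵢ = 19·(-65.5) + 0.7·(36.6) = -1218.88
Σ gᵢ = 19 + 0.7 = 19.7
Vm = -1218.88 / 19.7 = -61.87 mV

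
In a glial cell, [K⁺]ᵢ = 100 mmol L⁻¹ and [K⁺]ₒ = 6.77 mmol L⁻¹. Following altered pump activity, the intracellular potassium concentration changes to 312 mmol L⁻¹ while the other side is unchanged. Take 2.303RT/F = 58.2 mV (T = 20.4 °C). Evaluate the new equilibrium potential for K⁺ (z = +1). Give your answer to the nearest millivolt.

-97 mV

After the shift: [K⁺]_out = 6.77, [K⁺]_in = 312 mmol L⁻¹.
E_new = (58.2/1)·log₁₀(6.77/312) = 58.20 · (-1.6636) = -96.82 mV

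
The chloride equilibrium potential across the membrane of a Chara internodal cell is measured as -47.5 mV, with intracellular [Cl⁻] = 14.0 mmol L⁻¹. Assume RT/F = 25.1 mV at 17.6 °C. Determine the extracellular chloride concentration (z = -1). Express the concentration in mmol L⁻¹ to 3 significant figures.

Nernst: E = (25.1/-1) · ln([out]/[in]), so ln([out]/[in]) = -47.5 × -1 / 25.1 = 1.8924.
[out]/[in] = e^(1.8924) = 6.635.
[out] = 6.635 × 14.0 = 92.9 mmol L⁻¹.

92.9 mmol L⁻¹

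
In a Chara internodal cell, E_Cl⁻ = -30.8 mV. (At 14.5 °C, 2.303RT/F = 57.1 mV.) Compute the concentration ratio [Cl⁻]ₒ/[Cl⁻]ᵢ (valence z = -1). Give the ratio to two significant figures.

log₁₀([out]/[in]) = E·z/(57.1) = -30.8 × -1 / 57.1 = 0.5394
[out]/[in] = 10^(0.5394) = 3.463

3.5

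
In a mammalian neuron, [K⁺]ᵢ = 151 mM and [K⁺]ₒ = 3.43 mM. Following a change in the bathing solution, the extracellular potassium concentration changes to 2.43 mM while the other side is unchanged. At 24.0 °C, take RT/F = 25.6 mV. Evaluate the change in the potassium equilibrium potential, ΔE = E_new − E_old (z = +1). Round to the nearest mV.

-9 mV

E_old = (25.6/1)·ln(3.43/151) = -96.89 mV
E_new = (25.6/1)·ln(2.43/151) = -105.71 mV
ΔE = -105.71 − (-96.89) = -8.82 mV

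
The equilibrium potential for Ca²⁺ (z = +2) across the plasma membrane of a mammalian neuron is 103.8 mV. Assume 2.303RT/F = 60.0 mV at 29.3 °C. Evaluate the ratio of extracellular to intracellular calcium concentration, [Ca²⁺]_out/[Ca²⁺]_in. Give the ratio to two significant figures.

2900

log₁₀([out]/[in]) = E·z/(60.0) = 103.8 × 2 / 60.0 = 3.4600
[out]/[in] = 10^(3.4600) = 2884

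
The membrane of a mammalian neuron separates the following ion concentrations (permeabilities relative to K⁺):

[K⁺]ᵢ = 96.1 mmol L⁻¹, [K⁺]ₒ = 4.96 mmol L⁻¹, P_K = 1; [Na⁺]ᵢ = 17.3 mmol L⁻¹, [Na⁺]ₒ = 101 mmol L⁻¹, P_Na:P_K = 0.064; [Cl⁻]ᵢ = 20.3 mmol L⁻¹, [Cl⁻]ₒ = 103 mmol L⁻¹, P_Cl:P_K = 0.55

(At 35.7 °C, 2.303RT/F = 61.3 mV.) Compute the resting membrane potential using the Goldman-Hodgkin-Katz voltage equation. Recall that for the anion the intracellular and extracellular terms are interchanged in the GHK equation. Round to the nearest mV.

-51 mV

Vm = 61.3 · log₁₀[(Σ P·[cation]ₒ + Σ P·[anion]ᵢ) / (Σ P·[cation]ᵢ + Σ P·[anion]ₒ)]
Numerator = 1×4.96 + 0.064×101 + 0.55×20.3 = 22.59
Denominator = 1×96.1 + 0.064×17.3 + 0.55×103 = 153.9
Vm = 61.3 · log₁₀(0.14682) = 61.3 × (-0.8332) = -51.08 mV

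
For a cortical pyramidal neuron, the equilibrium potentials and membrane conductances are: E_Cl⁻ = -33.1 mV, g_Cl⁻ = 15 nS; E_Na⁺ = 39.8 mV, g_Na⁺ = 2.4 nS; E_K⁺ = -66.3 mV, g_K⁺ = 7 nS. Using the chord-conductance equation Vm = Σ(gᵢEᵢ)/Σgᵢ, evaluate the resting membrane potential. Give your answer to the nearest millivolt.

Σ gᵢEᵢ = 15·(-33.1) + 2.4·(39.8) + 7·(-66.3) = -865.08
Σ gᵢ = 15 + 2.4 + 7 = 24.4
Vm = -865.08 / 24.4 = -35.45 mV

-35 mV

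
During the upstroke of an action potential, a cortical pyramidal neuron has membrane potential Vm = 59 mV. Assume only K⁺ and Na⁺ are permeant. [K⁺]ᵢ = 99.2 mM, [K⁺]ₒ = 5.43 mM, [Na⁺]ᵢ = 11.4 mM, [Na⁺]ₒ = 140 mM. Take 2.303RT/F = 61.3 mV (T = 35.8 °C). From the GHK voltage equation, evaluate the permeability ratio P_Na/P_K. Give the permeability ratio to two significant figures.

Let α = P_Na/P_K. GHK: Vm = 61.3·log₁₀[(Kₒ + α·Naₒ)/(Kᵢ + α·Naᵢ)].
10^(Vm/61.3) = 10^(59.0/61.3) = 9.1723
So 9.1723·(Kᵢ + α·Naᵢ) = Kₒ + α·Naₒ → α = (9.1723·99.2 − 5.43) / (140.0 − 9.1723·11.4)
α = (909.9 − 5.43) / (140.0 − 104.6) = 904.5/35.44 = 25.52

26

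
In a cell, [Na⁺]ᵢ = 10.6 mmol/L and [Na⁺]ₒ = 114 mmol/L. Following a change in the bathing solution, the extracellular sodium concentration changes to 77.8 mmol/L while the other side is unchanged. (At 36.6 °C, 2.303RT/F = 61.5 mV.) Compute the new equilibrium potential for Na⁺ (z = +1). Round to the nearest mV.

53 mV

After the shift: [Na⁺]_out = 77.8, [Na⁺]_in = 10.6 mmol/L.
E_new = (61.5/1)·log₁₀(77.8/10.6) = 61.50 · (0.8657) = 53.24 mV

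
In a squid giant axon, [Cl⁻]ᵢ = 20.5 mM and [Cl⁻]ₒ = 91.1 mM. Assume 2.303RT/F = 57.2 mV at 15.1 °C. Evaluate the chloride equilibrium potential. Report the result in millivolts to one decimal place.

-37.1 mV

E = (57.2/z) · log₁₀([Cl⁻]_out/[Cl⁻]_in) with z = -1.
For an anion, dividing by z = -1 reverses the sign.
= (57.2/-1) · log₁₀(91.1/20.5) = -57.20 · log₁₀(4.444)
= -57.20 · (0.6478) = -37.05 mV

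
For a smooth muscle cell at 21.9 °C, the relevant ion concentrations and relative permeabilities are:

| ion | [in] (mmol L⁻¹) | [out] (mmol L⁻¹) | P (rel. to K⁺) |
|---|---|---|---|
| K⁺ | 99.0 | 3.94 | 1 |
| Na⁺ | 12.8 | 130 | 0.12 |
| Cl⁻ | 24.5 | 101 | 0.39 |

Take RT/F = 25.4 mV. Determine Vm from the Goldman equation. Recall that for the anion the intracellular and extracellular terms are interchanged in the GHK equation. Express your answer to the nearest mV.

-40 mV

Vm = 25.4 · ln[(Σ P·[cation]ₒ + Σ P·[anion]ᵢ) / (Σ P·[cation]ᵢ + Σ P·[anion]ₒ)]
Numerator = 1×3.94 + 0.12×130 + 0.39×24.5 = 29.09
Denominator = 1×99.0 + 0.12×12.8 + 0.39×101 = 139.9
Vm = 25.4 · ln(0.20793) = 25.4 × (-1.5705) = -39.89 mV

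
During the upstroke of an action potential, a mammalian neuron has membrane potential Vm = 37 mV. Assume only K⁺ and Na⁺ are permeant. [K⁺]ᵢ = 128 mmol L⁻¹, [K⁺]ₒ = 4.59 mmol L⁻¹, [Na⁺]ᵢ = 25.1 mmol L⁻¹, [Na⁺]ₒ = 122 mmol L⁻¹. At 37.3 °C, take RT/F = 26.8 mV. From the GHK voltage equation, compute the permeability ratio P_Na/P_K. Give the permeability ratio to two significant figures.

23

Let α = P_Na/P_K. GHK: Vm = 26.8·ln[(Kₒ + α·Naₒ)/(Kᵢ + α·Naᵢ)].
e^(Vm/26.8) = e^(37.0/26.8) = 3.9773
So 3.9773·(Kᵢ + α·Naᵢ) = Kₒ + α·Naₒ → α = (3.9773·128.0 − 4.59) / (122.0 − 3.9773·25.1)
α = (509.1 − 4.59) / (122.0 − 99.83) = 504.5/22.17 = 22.76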